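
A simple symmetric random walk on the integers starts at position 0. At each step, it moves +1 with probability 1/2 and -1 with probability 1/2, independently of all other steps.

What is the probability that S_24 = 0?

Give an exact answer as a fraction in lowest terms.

To return to 0 after 24 steps: need exactly 12 steps of +1 and 12 of -1.
Favorable paths: C(24,12) = 2704156
Total paths: 2^24 = 16777216
P = 2704156/16777216 = 676039/4194304

Answer: 676039/4194304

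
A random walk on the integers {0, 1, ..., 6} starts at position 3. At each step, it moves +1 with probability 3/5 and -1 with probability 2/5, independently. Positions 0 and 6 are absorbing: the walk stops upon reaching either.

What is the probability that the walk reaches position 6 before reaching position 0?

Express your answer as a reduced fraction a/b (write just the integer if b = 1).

Answer: 27/35

Derivation:
Biased walk: p = 3/5, q = 2/5, r = q/p = 2/3
Gambler's ruin: P(hit 6 before 0 | start at 3) = (1 - r^a)/(1 - r^N)
r^3 = 8/27; r^6 = 64/729
P = (1 - 8/27) / (1 - 64/729) = 19/27 / 665/729 = 27/35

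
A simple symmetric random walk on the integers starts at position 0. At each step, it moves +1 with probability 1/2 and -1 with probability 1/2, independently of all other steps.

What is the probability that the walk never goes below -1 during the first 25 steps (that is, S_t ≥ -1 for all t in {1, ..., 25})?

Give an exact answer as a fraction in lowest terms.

Let f(t,s) = #length-t paths at position s with S_1..S_t all ≥ -1.
f(t,s) = f(t-1,s-1) + f(t-1,s+1) for s ≥ -1; f(t,s) = 0 for s < -1.
t=0: f(0,0)=1
t=1: f(1,-1)=1 f(1,1)=1
t=2: f(2,0)=2 f(2,2)=1
t=3: f(3,-1)=2 f(3,1)=3 f(3,3)=1
t=4: f(4,0)=5 f(4,2)=4 f(4,4)=1
t=5: f(5,-1)=5 f(5,1)=9 f(5,3)=5 f(5,5)=1
t=6: f(6,0)=14 f(6,2)=14 f(6,4)=6 f(6,6)=1
t=7: f(7,-1)=14 f(7,1)=28 f(7,3)=20 f(7,5)=7 f(7,7)=1
t=8: f(8,0)=42 f(8,2)=48 f(8,4)=27 f(8,6)=8 f(8,8)=1
t=9: f(9,-1)=42 f(9,1)=90 f(9,3)=75 f(9,5)=35 f(9,7)=9 f(9,9)=1
t=10: f(10,0)=132 f(10,2)=165 f(10,4)=110 f(10,6)=44 f(10,8)=10 f(10,10)=1
t=11: f(11,-1)=132 f(11,1)=297 f(11,3)=275 f(11,5)=154 f(11,7)=54 f(11,9)=11 f(11,11)=1
t=12: f(12,0)=429 f(12,2)=572 f(12,4)=429 f(12,6)=208 f(12,8)=65 f(12,10)=12 f(12,12)=1
t=13: f(13,-1)=429 f(13,1)=1001 f(13,3)=1001 f(13,5)=637 f(13,7)=273 f(13,9)=77 f(13,11)=13 f(13,13)=1
t=14: f(14,0)=1430 f(14,2)=2002 f(14,4)=1638 f(14,6)=910 f(14,8)=350 f(14,10)=90 f(14,12)=14 f(14,14)=1
t=15: f(15,-1)=1430 f(15,1)=3432 f(15,3)=3640 f(15,5)=2548 f(15,7)=1260 f(15,9)=440 f(15,11)=104 f(15,13)=15 f(15,15)=1
t=16: f(16,0)=4862 f(16,2)=7072 f(16,4)=6188 f(16,6)=3808 f(16,8)=1700 f(16,10)=544 f(16,12)=119 f(16,14)=16 f(16,16)=1
t=17: f(17,-1)=4862 f(17,1)=11934 f(17,3)=13260 f(17,5)=9996 f(17,7)=5508 f(17,9)=2244 f(17,11)=663 f(17,13)=135 f(17,15)=17 f(17,17)=1
t=18: f(18,0)=16796 f(18,2)=25194 f(18,4)=23256 f(18,6)=15504 f(18,8)=7752 f(18,10)=2907 f(18,12)=798 f(18,14)=152 f(18,16)=18 f(18,18)=1
t=19: f(19,-1)=16796 f(19,1)=41990 f(19,3)=48450 f(19,5)=38760 f(19,7)=23256 f(19,9)=10659 f(19,11)=3705 f(19,13)=950 f(19,15)=170 f(19,17)=19 f(19,19)=1
t=20: f(20,0)=58786 f(20,2)=90440 f(20,4)=87210 f(20,6)=62016 f(20,8)=33915 f(20,10)=14364 f(20,12)=4655 f(20,14)=1120 f(20,16)=189 f(20,18)=20 f(20,20)=1
t=21: f(21,-1)=58786 f(21,1)=149226 f(21,3)=177650 f(21,5)=149226 f(21,7)=95931 f(21,9)=48279 f(21,11)=19019 f(21,13)=5775 f(21,15)=1309 f(21,17)=209 f(21,19)=21 f(21,21)=1
t=22: f(22,0)=208012 f(22,2)=326876 f(22,4)=326876 f(22,6)=245157 f(22,8)=144210 f(22,10)=67298 f(22,12)=24794 f(22,14)=7084 f(22,16)=1518 f(22,18)=230 f(22,20)=22 f(22,22)=1
t=23: f(23,-1)=208012 f(23,1)=534888 f(23,3)=653752 f(23,5)=572033 f(23,7)=389367 f(23,9)=211508 f(23,11)=92092 f(23,13)=31878 f(23,15)=8602 f(23,17)=1748 f(23,19)=252 f(23,21)=23 f(23,23)=1
t=24: f(24,0)=742900 f(24,2)=1188640 f(24,4)=1225785 f(24,6)=961400 f(24,8)=600875 f(24,10)=303600 f(24,12)=123970 f(24,14)=40480 f(24,16)=10350 f(24,18)=2000 f(24,20)=275 f(24,22)=24 f(24,24)=1
t=25: f(25,-1)=742900 f(25,1)=1931540 f(25,3)=2414425 f(25,5)=2187185 f(25,7)=1562275 f(25,9)=904475 f(25,11)=427570 f(25,13)=164450 f(25,15)=50830 f(25,17)=12350 f(25,19)=2275 f(25,21)=299 f(25,23)=25 f(25,25)=1
Σ_s f(25,s) = 10400600
P = 10400600/33554432 = 1300075/4194304

Answer: 1300075/4194304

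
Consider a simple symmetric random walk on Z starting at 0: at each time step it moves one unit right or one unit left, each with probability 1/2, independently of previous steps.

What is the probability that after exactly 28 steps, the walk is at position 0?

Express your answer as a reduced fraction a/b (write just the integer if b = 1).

To return to 0 after 28 steps: need exactly 14 steps of +1 and 14 of -1.
Favorable paths: C(28,14) = 40116600
Total paths: 2^28 = 268435456
P = 40116600/268435456 = 5014575/33554432

Answer: 5014575/33554432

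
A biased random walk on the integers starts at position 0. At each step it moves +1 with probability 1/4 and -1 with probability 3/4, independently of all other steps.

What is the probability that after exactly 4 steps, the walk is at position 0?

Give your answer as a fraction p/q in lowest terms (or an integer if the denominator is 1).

To be at 0 after 4 steps: need exactly 2 steps of +1 and 2 of -1.
Number of such sequences: C(4,2) = 6
Each has probability (1/4)^2 · (3/4)^2 = 9/256
P = 6 · 9/256 = 27/128

Answer: 27/128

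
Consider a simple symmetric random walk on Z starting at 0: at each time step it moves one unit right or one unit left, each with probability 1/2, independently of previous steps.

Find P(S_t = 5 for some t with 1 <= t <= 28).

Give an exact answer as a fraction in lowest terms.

Answer: 46295513/134217728

Derivation:
Count via complement. Let g(t,s) = #length-t paths at position s with S_1..S_t all ≠ 5.
g(t,s) = g(t-1,s-1) + g(t-1,s+1) for s ≠ 5; g(t,5) = 0.
t=0: g(0,0)=1
t=1: g(1,-1)=1 g(1,1)=1
t=2: g(2,-2)=1 g(2,0)=2 g(2,2)=1
t=3: g(3,-3)=1 g(3,-1)=3 g(3,1)=3 g(3,3)=1
t=4: g(4,-4)=1 g(4,-2)=4 g(4,0)=6 g(4,2)=4 g(4,4)=1
t=5: g(5,-5)=1 g(5,-3)=5 g(5,-1)=10 g(5,1)=10 g(5,3)=5
t=6: g(6,-6)=1 g(6,-4)=6 g(6,-2)=15 g(6,0)=20 g(6,2)=15 g(6,4)=5
t=7: g(7,-7)=1 g(7,-5)=7 g(7,-3)=21 g(7,-1)=35 g(7,1)=35 g(7,3)=20
t=8: g(8,-8)=1 g(8,-6)=8 g(8,-4)=28 g(8,-2)=56 g(8,0)=70 g(8,2)=55 g(8,4)=20
t=9: g(9,-9)=1 g(9,-7)=9 g(9,-5)=36 g(9,-3)=84 g(9,-1)=126 g(9,1)=125 g(9,3)=75
t=10: g(10,-10)=1 g(10,-8)=10 g(10,-6)=45 g(10,-4)=120 g(10,-2)=210 g(10,0)=251 g(10,2)=200 g(10,4)=75
t=11: g(11,-11)=1 g(11,-9)=11 g(11,-7)=55 g(11,-5)=165 g(11,-3)=330 g(11,-1)=461 g(11,1)=451 g(11,3)=275
t=12: g(12,-12)=1 g(12,-10)=12 g(12,-8)=66 g(12,-6)=220 g(12,-4)=495 g(12,-2)=791 g(12,0)=912 g(12,2)=726 g(12,4)=275
t=13: g(13,-13)=1 g(13,-11)=13 g(13,-9)=78 g(13,-7)=286 g(13,-5)=715 g(13,-3)=1286 g(13,-1)=1703 g(13,1)=1638 g(13,3)=1001
t=14: g(14,-14)=1 g(14,-12)=14 g(14,-10)=91 g(14,-8)=364 g(14,-6)=1001 g(14,-4)=2001 g(14,-2)=2989 g(14,0)=3341 g(14,2)=2639 g(14,4)=1001
t=15: g(15,-15)=1 g(15,-13)=15 g(15,-11)=105 g(15,-9)=455 g(15,-7)=1365 g(15,-5)=3002 g(15,-3)=4990 g(15,-1)=6330 g(15,1)=5980 g(15,3)=3640
t=16: g(16,-16)=1 g(16,-14)=16 g(16,-12)=120 g(16,-10)=560 g(16,-8)=1820 g(16,-6)=4367 g(16,-4)=7992 g(16,-2)=11320 g(16,0)=12310 g(16,2)=9620 g(16,4)=3640
t=17: g(17,-17)=1 g(17,-15)=17 g(17,-13)=136 g(17,-11)=680 g(17,-9)=2380 g(17,-7)=6187 g(17,-5)=12359 g(17,-3)=19312 g(17,-1)=23630 g(17,1)=21930 g(17,3)=13260
t=18: g(18,-18)=1 g(18,-16)=18 g(18,-14)=153 g(18,-12)=816 g(18,-10)=3060 g(18,-8)=8567 g(18,-6)=18546 g(18,-4)=31671 g(18,-2)=42942 g(18,0)=45560 g(18,2)=35190 g(18,4)=13260
t=19: g(19,-19)=1 g(19,-17)=19 g(19,-15)=171 g(19,-13)=969 g(19,-11)=3876 g(19,-9)=11627 g(19,-7)=27113 g(19,-5)=50217 g(19,-3)=74613 g(19,-1)=88502 g(19,1)=80750 g(19,3)=48450
t=20: g(20,-20)=1 g(20,-18)=20 g(20,-16)=190 g(20,-14)=1140 g(20,-12)=4845 g(20,-10)=15503 g(20,-8)=38740 g(20,-6)=77330 g(20,-4)=124830 g(20,-2)=163115 g(20,0)=169252 g(20,2)=129200 g(20,4)=48450
t=21: g(21,-21)=1 g(21,-19)=21 g(21,-17)=210 g(21,-15)=1330 g(21,-13)=5985 g(21,-11)=20348 g(21,-9)=54243 g(21,-7)=116070 g(21,-5)=202160 g(21,-3)=287945 g(21,-1)=332367 g(21,1)=298452 g(21,3)=177650
t=22: g(22,-22)=1 g(22,-20)=22 g(22,-18)=231 g(22,-16)=1540 g(22,-14)=7315 g(22,-12)=26333 g(22,-10)=74591 g(22,-8)=170313 g(22,-6)=318230 g(22,-4)=490105 g(22,-2)=620312 g(22,0)=630819 g(22,2)=476102 g(22,4)=177650
t=23: g(23,-23)=1 g(23,-21)=23 g(23,-19)=253 g(23,-17)=1771 g(23,-15)=8855 g(23,-13)=33648 g(23,-11)=100924 g(23,-9)=244904 g(23,-7)=488543 g(23,-5)=808335 g(23,-3)=1110417 g(23,-1)=1251131 g(23,1)=1106921 g(23,3)=653752
t=24: g(24,-24)=1 g(24,-22)=24 g(24,-20)=276 g(24,-18)=2024 g(24,-16)=10626 g(24,-14)=42503 g(24,-12)=134572 g(24,-10)=345828 g(24,-8)=733447 g(24,-6)=1296878 g(24,-4)=1918752 g(24,-2)=2361548 g(24,0)=2358052 g(24,2)=1760673 g(24,4)=653752
t=25: g(25,-25)=1 g(25,-23)=25 g(25,-21)=300 g(25,-19)=2300 g(25,-17)=12650 g(25,-15)=53129 g(25,-13)=177075 g(25,-11)=480400 g(25,-9)=1079275 g(25,-7)=2030325 g(25,-5)=3215630 g(25,-3)=4280300 g(25,-1)=4719600 g(25,1)=4118725 g(25,3)=2414425
t=26: g(26,-26)=1 g(26,-24)=26 g(26,-22)=325 g(26,-20)=2600 g(26,-18)=14950 g(26,-16)=65779 g(26,-14)=230204 g(26,-12)=657475 g(26,-10)=1559675 g(26,-8)=3109600 g(26,-6)=5245955 g(26,-4)=7495930 g(26,-2)=8999900 g(26,0)=8838325 g(26,2)=6533150 g(26,4)=2414425
t=27: g(27,-27)=1 g(27,-25)=27 g(27,-23)=351 g(27,-21)=2925 g(27,-19)=17550 g(27,-17)=80729 g(27,-15)=295983 g(27,-13)=887679 g(27,-11)=2217150 g(27,-9)=4669275 g(27,-7)=8355555 g(27,-5)=12741885 g(27,-3)=16495830 g(27,-1)=17838225 g(27,1)=15371475 g(27,3)=8947575
t=28: g(28,-28)=1 g(28,-26)=28 g(28,-24)=378 g(28,-22)=3276 g(28,-20)=20475 g(28,-18)=98279 g(28,-16)=376712 g(28,-14)=1183662 g(28,-12)=3104829 g(28,-10)=6886425 g(28,-8)=13024830 g(28,-6)=21097440 g(28,-4)=29237715 g(28,-2)=34334055 g(28,0)=33209700 g(28,2)=24319050 g(28,4)=8947575
Paths never hitting 5: Σ_s g(28,s) = 175844430
Paths hitting 5: 2^28 - 175844430 = 92591026
P = 92591026/268435456 = 46295513/134217728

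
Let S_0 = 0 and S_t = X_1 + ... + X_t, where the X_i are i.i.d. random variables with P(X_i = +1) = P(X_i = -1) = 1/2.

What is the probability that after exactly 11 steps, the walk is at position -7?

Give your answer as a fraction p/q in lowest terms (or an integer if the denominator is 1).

To reach position -7 after 11 steps: need 2 steps of +1 and 9 of -1.
Favorable paths: C(11,2) = 55
Total paths: 2^11 = 2048
P = 55/2048 = 55/2048

Answer: 55/2048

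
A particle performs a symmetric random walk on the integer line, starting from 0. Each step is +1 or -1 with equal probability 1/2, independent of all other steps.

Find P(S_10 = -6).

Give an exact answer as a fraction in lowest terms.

To reach position -6 after 10 steps: need 2 steps of +1 and 8 of -1.
Favorable paths: C(10,2) = 45
Total paths: 2^10 = 1024
P = 45/1024 = 45/1024

Answer: 45/1024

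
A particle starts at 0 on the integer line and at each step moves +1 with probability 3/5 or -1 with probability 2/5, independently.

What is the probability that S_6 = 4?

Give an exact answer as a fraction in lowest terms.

Answer: 2916/15625

Derivation:
To reach position 4 after 6 steps: need 5 steps of +1 and 1 step of -1.
Number of such sequences: C(6,5) = 6
Each has probability (3/5)^5 · (2/5)^1 = 486/15625
P = 6 · 486/15625 = 2916/15625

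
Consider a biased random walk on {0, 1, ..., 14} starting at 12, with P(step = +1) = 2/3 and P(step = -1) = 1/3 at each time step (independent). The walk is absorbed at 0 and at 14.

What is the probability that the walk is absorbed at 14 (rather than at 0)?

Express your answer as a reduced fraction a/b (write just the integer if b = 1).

Answer: 5460/5461

Derivation:
Biased walk: p = 2/3, q = 1/3, r = q/p = 1/2
Gambler's ruin: P(hit 14 before 0 | start at 12) = (1 - r^a)/(1 - r^N)
r^12 = 1/4096; r^14 = 1/16384
P = (1 - 1/4096) / (1 - 1/16384) = 4095/4096 / 16383/16384 = 5460/5461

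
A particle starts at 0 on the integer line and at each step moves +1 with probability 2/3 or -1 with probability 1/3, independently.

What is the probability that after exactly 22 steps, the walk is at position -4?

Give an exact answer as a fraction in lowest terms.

Answer: 254679040/31381059609

Derivation:
To reach position -4 after 22 steps: need 9 steps of +1 and 13 steps of -1.
Number of such sequences: C(22,9) = 497420
Each has probability (2/3)^9 · (1/3)^13 = 512/31381059609
P = 497420 · 512/31381059609 = 254679040/31381059609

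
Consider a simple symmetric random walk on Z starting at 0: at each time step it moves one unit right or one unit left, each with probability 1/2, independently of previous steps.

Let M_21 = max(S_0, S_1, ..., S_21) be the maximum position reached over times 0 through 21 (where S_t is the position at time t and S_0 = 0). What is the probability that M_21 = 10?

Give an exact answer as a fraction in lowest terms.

Let M_21 = max(S_0,...,S_21). Use the reflection principle: for j ≥ 1, #{paths with M_21 ≥ j} = #{S_21 ≥ j} + #{S_21 ≥ j+1}.
By reflection, #{M_21 ≥ 10} = #{S_21 ≥ 10} + #{S_21 ≥ 11} = 27896 + 27896 = 55792.
#{M_21 ≥ 11} = #{S_21 ≥ 11} + #{S_21 ≥ 12} = 27896 + 7547 = 35443.
#{M_21 = 10} = 55792 - 35443 = 20349.
P(M_21 = 10) = 20349/2097152 = 20349/2097152

Answer: 20349/2097152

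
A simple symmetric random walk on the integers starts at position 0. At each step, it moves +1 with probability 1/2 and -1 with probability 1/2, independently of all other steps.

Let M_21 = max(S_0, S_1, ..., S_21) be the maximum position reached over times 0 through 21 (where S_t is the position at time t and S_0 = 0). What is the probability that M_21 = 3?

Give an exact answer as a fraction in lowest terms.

Answer: 146965/1048576

Derivation:
Let M_21 = max(S_0,...,S_21). Use the reflection principle: for j ≥ 1, #{paths with M_21 ≥ j} = #{S_21 ≥ j} + #{S_21 ≥ j+1}.
By reflection, #{M_21 ≥ 3} = #{S_21 ≥ 3} + #{S_21 ≥ 4} = 695860 + 401930 = 1097790.
#{M_21 ≥ 4} = #{S_21 ≥ 4} + #{S_21 ≥ 5} = 401930 + 401930 = 803860.
#{M_21 = 3} = 1097790 - 803860 = 293930.
P(M_21 = 3) = 293930/2097152 = 146965/1048576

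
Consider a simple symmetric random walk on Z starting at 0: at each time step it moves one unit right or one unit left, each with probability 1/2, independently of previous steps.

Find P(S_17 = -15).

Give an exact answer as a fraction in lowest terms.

To reach position -15 after 17 steps: need 1 step of +1 and 16 of -1.
Favorable paths: C(17,1) = 17
Total paths: 2^17 = 131072
P = 17/131072 = 17/131072

Answer: 17/131072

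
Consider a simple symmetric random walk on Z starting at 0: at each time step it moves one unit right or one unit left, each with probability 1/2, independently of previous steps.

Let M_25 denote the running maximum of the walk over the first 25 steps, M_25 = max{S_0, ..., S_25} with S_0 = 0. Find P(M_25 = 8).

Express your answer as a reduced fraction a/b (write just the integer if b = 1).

Let M_25 = max(S_0,...,S_25). Use the reflection principle: for j ≥ 1, #{paths with M_25 ≥ j} = #{S_25 ≥ j} + #{S_25 ≥ j+1}.
By reflection, #{M_25 ≥ 8} = #{S_25 ≥ 8} + #{S_25 ≥ 9} = 1807781 + 1807781 = 3615562.
#{M_25 ≥ 9} = #{S_25 ≥ 9} + #{S_25 ≥ 10} = 1807781 + 726206 = 2533987.
#{M_25 = 8} = 3615562 - 2533987 = 1081575.
P(M_25 = 8) = 1081575/33554432 = 1081575/33554432

Answer: 1081575/33554432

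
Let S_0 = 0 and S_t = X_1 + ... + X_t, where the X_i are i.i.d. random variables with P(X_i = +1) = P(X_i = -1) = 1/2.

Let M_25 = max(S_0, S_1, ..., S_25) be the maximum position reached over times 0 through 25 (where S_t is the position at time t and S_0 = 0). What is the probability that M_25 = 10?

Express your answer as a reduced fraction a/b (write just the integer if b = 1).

Answer: 120175/8388608

Derivation:
Let M_25 = max(S_0,...,S_25). Use the reflection principle: for j ≥ 1, #{paths with M_25 ≥ j} = #{S_25 ≥ j} + #{S_25 ≥ j+1}.
By reflection, #{M_25 ≥ 10} = #{S_25 ≥ 10} + #{S_25 ≥ 11} = 726206 + 726206 = 1452412.
#{M_25 ≥ 11} = #{S_25 ≥ 11} + #{S_25 ≥ 12} = 726206 + 245506 = 971712.
#{M_25 = 10} = 1452412 - 971712 = 480700.
P(M_25 = 10) = 480700/33554432 = 120175/8388608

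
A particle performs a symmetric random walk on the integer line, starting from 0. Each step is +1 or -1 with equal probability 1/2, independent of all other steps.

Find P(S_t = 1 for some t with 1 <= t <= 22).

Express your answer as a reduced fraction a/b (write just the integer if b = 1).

Answer: 436109/524288

Derivation:
Count via complement. Let g(t,s) = #length-t paths at position s with S_1..S_t all ≠ 1.
g(t,s) = g(t-1,s-1) + g(t-1,s+1) for s ≠ 1; g(t,1) = 0.
t=0: g(0,0)=1
t=1: g(1,-1)=1
t=2: g(2,-2)=1 g(2,0)=1
t=3: g(3,-3)=1 g(3,-1)=2
t=4: g(4,-4)=1 g(4,-2)=3 g(4,0)=2
t=5: g(5,-5)=1 g(5,-3)=4 g(5,-1)=5
t=6: g(6,-6)=1 g(6,-4)=5 g(6,-2)=9 g(6,0)=5
t=7: g(7,-7)=1 g(7,-5)=6 g(7,-3)=14 g(7,-1)=14
t=8: g(8,-8)=1 g(8,-6)=7 g(8,-4)=20 g(8,-2)=28 g(8,0)=14
t=9: g(9,-9)=1 g(9,-7)=8 g(9,-5)=27 g(9,-3)=48 g(9,-1)=42
t=10: g(10,-10)=1 g(10,-8)=9 g(10,-6)=35 g(10,-4)=75 g(10,-2)=90 g(10,0)=42
t=11: g(11,-11)=1 g(11,-9)=10 g(11,-7)=44 g(11,-5)=110 g(11,-3)=165 g(11,-1)=132
t=12: g(12,-12)=1 g(12,-10)=11 g(12,-8)=54 g(12,-6)=154 g(12,-4)=275 g(12,-2)=297 g(12,0)=132
t=13: g(13,-13)=1 g(13,-11)=12 g(13,-9)=65 g(13,-7)=208 g(13,-5)=429 g(13,-3)=572 g(13,-1)=429
t=14: g(14,-14)=1 g(14,-12)=13 g(14,-10)=77 g(14,-8)=273 g(14,-6)=637 g(14,-4)=1001 g(14,-2)=1001 g(14,0)=429
t=15: g(15,-15)=1 g(15,-13)=14 g(15,-11)=90 g(15,-9)=350 g(15,-7)=910 g(15,-5)=1638 g(15,-3)=2002 g(15,-1)=1430
t=16: g(16,-16)=1 g(16,-14)=15 g(16,-12)=104 g(16,-10)=440 g(16,-8)=1260 g(16,-6)=2548 g(16,-4)=3640 g(16,-2)=3432 g(16,0)=1430
t=17: g(17,-17)=1 g(17,-15)=16 g(17,-13)=119 g(17,-11)=544 g(17,-9)=1700 g(17,-7)=3808 g(17,-5)=6188 g(17,-3)=7072 g(17,-1)=4862
t=18: g(18,-18)=1 g(18,-16)=17 g(18,-14)=135 g(18,-12)=663 g(18,-10)=2244 g(18,-8)=5508 g(18,-6)=9996 g(18,-4)=13260 g(18,-2)=11934 g(18,0)=4862
t=19: g(19,-19)=1 g(19,-17)=18 g(19,-15)=152 g(19,-13)=798 g(19,-11)=2907 g(19,-9)=7752 g(19,-7)=15504 g(19,-5)=23256 g(19,-3)=25194 g(19,-1)=16796
t=20: g(20,-20)=1 g(20,-18)=19 g(20,-16)=170 g(20,-14)=950 g(20,-12)=3705 g(20,-10)=10659 g(20,-8)=23256 g(20,-6)=38760 g(20,-4)=48450 g(20,-2)=41990 g(20,0)=16796
t=21: g(21,-21)=1 g(21,-19)=20 g(21,-17)=189 g(21,-15)=1120 g(21,-13)=4655 g(21,-11)=14364 g(21,-9)=33915 g(21,-7)=62016 g(21,-5)=87210 g(21,-3)=90440 g(21,-1)=58786
t=22: g(22,-22)=1 g(22,-20)=21 g(22,-18)=209 g(22,-16)=1309 g(22,-14)=5775 g(22,-12)=19019 g(22,-10)=48279 g(22,-8)=95931 g(22,-6)=149226 g(22,-4)=177650 g(22,-2)=149226 g(22,0)=58786
Paths never hitting 1: Σ_s g(22,s) = 705432
Paths hitting 1: 2^22 - 705432 = 3488872
P = 3488872/4194304 = 436109/524288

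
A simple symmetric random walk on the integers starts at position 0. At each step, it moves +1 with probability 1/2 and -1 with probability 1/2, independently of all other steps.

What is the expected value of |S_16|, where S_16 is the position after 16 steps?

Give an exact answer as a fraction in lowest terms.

S_16 takes values m ≡ 0 (mod 2) with |m| ≤ 16; P(S_16=m) = C(16,(16+m)/2)/2^16.
Total paths: 2^16 = 65536
Distribution: P(S=-16)=1/65536, P(S=-14)=16/65536, P(S=-12)=120/65536, P(S=-10)=560/65536, P(S=-8)=1820/65536, P(S=-6)=4368/65536, P(S=-4)=8008/65536, P(S=-2)=11440/65536, P(S=0)=12870/65536, P(S=2)=11440/65536, P(S=4)=8008/65536, P(S=6)=4368/65536, P(S=8)=1820/65536, P(S=10)=560/65536, P(S=12)=120/65536, P(S=14)=16/65536, P(S=16)=1/65536
E[|S_16|] = Σ_m |m|·P(S_16=m) = 205920/65536 = 6435/2048

Answer: 6435/2048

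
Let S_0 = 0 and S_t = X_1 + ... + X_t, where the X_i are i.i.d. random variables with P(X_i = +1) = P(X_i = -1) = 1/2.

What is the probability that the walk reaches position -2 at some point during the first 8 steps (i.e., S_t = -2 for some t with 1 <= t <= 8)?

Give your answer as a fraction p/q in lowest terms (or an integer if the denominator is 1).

Answer: 65/128

Derivation:
Count via complement. Let g(t,s) = #length-t paths at position s with S_1..S_t all ≠ -2.
g(t,s) = g(t-1,s-1) + g(t-1,s+1) for s ≠ -2; g(t,-2) = 0.
t=0: g(0,0)=1
t=1: g(1,-1)=1 g(1,1)=1
t=2: g(2,0)=2 g(2,2)=1
t=3: g(3,-1)=2 g(3,1)=3 g(3,3)=1
t=4: g(4,0)=5 g(4,2)=4 g(4,4)=1
t=5: g(5,-1)=5 g(5,1)=9 g(5,3)=5 g(5,5)=1
t=6: g(6,0)=14 g(6,2)=14 g(6,4)=6 g(6,6)=1
t=7: g(7,-1)=14 g(7,1)=28 g(7,3)=20 g(7,5)=7 g(7,7)=1
t=8: g(8,0)=42 g(8,2)=48 g(8,4)=27 g(8,6)=8 g(8,8)=1
Paths never hitting -2: Σ_s g(8,s) = 126
Paths hitting -2: 2^8 - 126 = 130
P = 130/256 = 65/128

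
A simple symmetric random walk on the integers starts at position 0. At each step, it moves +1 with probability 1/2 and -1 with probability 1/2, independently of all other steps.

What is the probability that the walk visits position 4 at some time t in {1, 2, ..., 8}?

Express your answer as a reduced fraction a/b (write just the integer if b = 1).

Count via complement. Let g(t,s) = #length-t paths at position s with S_1..S_t all ≠ 4.
g(t,s) = g(t-1,s-1) + g(t-1,s+1) for s ≠ 4; g(t,4) = 0.
t=0: g(0,0)=1
t=1: g(1,-1)=1 g(1,1)=1
t=2: g(2,-2)=1 g(2,0)=2 g(2,2)=1
t=3: g(3,-3)=1 g(3,-1)=3 g(3,1)=3 g(3,3)=1
t=4: g(4,-4)=1 g(4,-2)=4 g(4,0)=6 g(4,2)=4
t=5: g(5,-5)=1 g(5,-3)=5 g(5,-1)=10 g(5,1)=10 g(5,3)=4
t=6: g(6,-6)=1 g(6,-4)=6 g(6,-2)=15 g(6,0)=20 g(6,2)=14
t=7: g(7,-7)=1 g(7,-5)=7 g(7,-3)=21 g(7,-1)=35 g(7,1)=34 g(7,3)=14
t=8: g(8,-8)=1 g(8,-6)=8 g(8,-4)=28 g(8,-2)=56 g(8,0)=69 g(8,2)=48
Paths never hitting 4: Σ_s g(8,s) = 210
Paths hitting 4: 2^8 - 210 = 46
P = 46/256 = 23/128

Answer: 23/128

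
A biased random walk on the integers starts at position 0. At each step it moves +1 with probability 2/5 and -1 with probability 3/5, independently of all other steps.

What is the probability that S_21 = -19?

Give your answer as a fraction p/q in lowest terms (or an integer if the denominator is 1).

Answer: 146444944842/476837158203125

Derivation:
To reach position -19 after 21 steps: need 1 step of +1 and 20 steps of -1.
Number of such sequences: C(21,1) = 21
Each has probability (2/5)^1 · (3/5)^20 = 6973568802/476837158203125
P = 21 · 6973568802/476837158203125 = 146444944842/476837158203125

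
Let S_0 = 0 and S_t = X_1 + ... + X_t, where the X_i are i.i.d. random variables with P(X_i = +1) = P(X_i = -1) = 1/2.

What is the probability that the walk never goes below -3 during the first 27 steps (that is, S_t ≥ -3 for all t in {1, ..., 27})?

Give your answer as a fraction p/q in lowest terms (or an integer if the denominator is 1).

Answer: 2340135/4194304

Derivation:
Let f(t,s) = #length-t paths at position s with S_1..S_t all ≥ -3.
f(t,s) = f(t-1,s-1) + f(t-1,s+1) for s ≥ -3; f(t,s) = 0 for s < -3.
t=0: f(0,0)=1
t=1: f(1,-1)=1 f(1,1)=1
t=2: f(2,-2)=1 f(2,0)=2 f(2,2)=1
t=3: f(3,-3)=1 f(3,-1)=3 f(3,1)=3 f(3,3)=1
t=4: f(4,-2)=4 f(4,0)=6 f(4,2)=4 f(4,4)=1
t=5: f(5,-3)=4 f(5,-1)=10 f(5,1)=10 f(5,3)=5 f(5,5)=1
t=6: f(6,-2)=14 f(6,0)=20 f(6,2)=15 f(6,4)=6 f(6,6)=1
t=7: f(7,-3)=14 f(7,-1)=34 f(7,1)=35 f(7,3)=21 f(7,5)=7 f(7,7)=1
t=8: f(8,-2)=48 f(8,0)=69 f(8,2)=56 f(8,4)=28 f(8,6)=8 f(8,8)=1
t=9: f(9,-3)=48 f(9,-1)=117 f(9,1)=125 f(9,3)=84 f(9,5)=36 f(9,7)=9 f(9,9)=1
t=10: f(10,-2)=165 f(10,0)=242 f(10,2)=209 f(10,4)=120 f(10,6)=45 f(10,8)=10 f(10,10)=1
t=11: f(11,-3)=165 f(11,-1)=407 f(11,1)=451 f(11,3)=329 f(11,5)=165 f(11,7)=55 f(11,9)=11 f(11,11)=1
t=12: f(12,-2)=572 f(12,0)=858 f(12,2)=780 f(12,4)=494 f(12,6)=220 f(12,8)=66 f(12,10)=12 f(12,12)=1
t=13: f(13,-3)=572 f(13,-1)=1430 f(13,1)=1638 f(13,3)=1274 f(13,5)=714 f(13,7)=286 f(13,9)=78 f(13,11)=13 f(13,13)=1
t=14: f(14,-2)=2002 f(14,0)=3068 f(14,2)=2912 f(14,4)=1988 f(14,6)=1000 f(14,8)=364 f(14,10)=91 f(14,12)=14 f(14,14)=1
t=15: f(15,-3)=2002 f(15,-1)=5070 f(15,1)=5980 f(15,3)=4900 f(15,5)=2988 f(15,7)=1364 f(15,9)=455 f(15,11)=105 f(15,13)=15 f(15,15)=1
t=16: f(16,-2)=7072 f(16,0)=11050 f(16,2)=10880 f(16,4)=7888 f(16,6)=4352 f(16,8)=1819 f(16,10)=560 f(16,12)=120 f(16,14)=16 f(16,16)=1
t=17: f(17,-3)=7072 f(17,-1)=18122 f(17,1)=21930 f(17,3)=18768 f(17,5)=12240 f(17,7)=6171 f(17,9)=2379 f(17,11)=680 f(17,13)=136 f(17,15)=17 f(17,17)=1
t=18: f(18,-2)=25194 f(18,0)=40052 f(18,2)=40698 f(18,4)=31008 f(18,6)=18411 f(18,8)=8550 f(18,10)=3059 f(18,12)=816 f(18,14)=153 f(18,16)=18 f(18,18)=1
t=19: f(19,-3)=25194 f(19,-1)=65246 f(19,1)=80750 f(19,3)=71706 f(19,5)=49419 f(19,7)=26961 f(19,9)=11609 f(19,11)=3875 f(19,13)=969 f(19,15)=171 f(19,17)=19 f(19,19)=1
t=20: f(20,-2)=90440 f(20,0)=145996 f(20,2)=152456 f(20,4)=121125 f(20,6)=76380 f(20,8)=38570 f(20,10)=15484 f(20,12)=4844 f(20,14)=1140 f(20,16)=190 f(20,18)=20 f(20,20)=1
t=21: f(21,-3)=90440 f(21,-1)=236436 f(21,1)=298452 f(21,3)=273581 f(21,5)=197505 f(21,7)=114950 f(21,9)=54054 f(21,11)=20328 f(21,13)=5984 f(21,15)=1330 f(21,17)=210 f(21,19)=21 f(21,21)=1
t=22: f(22,-2)=326876 f(22,0)=534888 f(22,2)=572033 f(22,4)=471086 f(22,6)=312455 f(22,8)=169004 f(22,10)=74382 f(22,12)=26312 f(22,14)=7314 f(22,16)=1540 f(22,18)=231 f(22,20)=22 f(22,22)=1
t=23: f(23,-3)=326876 f(23,-1)=861764 f(23,1)=1106921 f(23,3)=1043119 f(23,5)=783541 f(23,7)=481459 f(23,9)=243386 f(23,11)=100694 f(23,13)=33626 f(23,15)=8854 f(23,17)=1771 f(23,19)=253 f(23,21)=23 f(23,23)=1
t=24: f(24,-2)=1188640 f(24,0)=1968685 f(24,2)=2150040 f(24,4)=1826660 f(24,6)=1265000 f(24,8)=724845 f(24,10)=344080 f(24,12)=134320 f(24,14)=42480 f(24,16)=10625 f(24,18)=2024 f(24,20)=276 f(24,22)=24 f(24,24)=1
t=25: f(25,-3)=1188640 f(25,-1)=3157325 f(25,1)=4118725 f(25,3)=3976700 f(25,5)=3091660 f(25,7)=1989845 f(25,9)=1068925 f(25,11)=478400 f(25,13)=176800 f(25,15)=53105 f(25,17)=12649 f(25,19)=2300 f(25,21)=300 f(25,23)=25 f(25,25)=1
t=26: f(26,-2)=4345965 f(26,0)=7276050 f(26,2)=8095425 f(26,4)=7068360 f(26,6)=5081505 f(26,8)=3058770 f(26,10)=1547325 f(26,12)=655200 f(26,14)=229905 f(26,16)=65754 f(26,18)=14949 f(26,20)=2600 f(26,22)=325 f(26,24)=26 f(26,26)=1
t=27: f(27,-3)=4345965 f(27,-1)=11622015 f(27,1)=15371475 f(27,3)=15163785 f(27,5)=12149865 f(27,7)=8140275 f(27,9)=4606095 f(27,11)=2202525 f(27,13)=885105 f(27,15)=295659 f(27,17)=80703 f(27,19)=17549 f(27,21)=2925 f(27,23)=351 f(27,25)=27 f(27,27)=1
Σ_s f(27,s) = 74884320
P = 74884320/134217728 = 2340135/4194304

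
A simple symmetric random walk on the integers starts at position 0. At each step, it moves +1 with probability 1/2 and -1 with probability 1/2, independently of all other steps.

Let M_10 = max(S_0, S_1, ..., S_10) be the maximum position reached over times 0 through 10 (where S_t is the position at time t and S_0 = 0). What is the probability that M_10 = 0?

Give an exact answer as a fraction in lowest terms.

Let M_10 = max(S_0,...,S_10). Use the reflection principle: for j ≥ 1, #{paths with M_10 ≥ j} = #{S_10 ≥ j} + #{S_10 ≥ j+1}.
P(M_10 ≥ 0) = 1 since S_0 = 0, so #{M_10 ≥ 0} = 1024.
#{M_10 ≥ 1} = #{S_10 ≥ 1} + #{S_10 ≥ 2} = 386 + 386 = 772.
#{M_10 = 0} = 1024 - 772 = 252.
P(M_10 = 0) = 252/1024 = 63/256

Answer: 63/256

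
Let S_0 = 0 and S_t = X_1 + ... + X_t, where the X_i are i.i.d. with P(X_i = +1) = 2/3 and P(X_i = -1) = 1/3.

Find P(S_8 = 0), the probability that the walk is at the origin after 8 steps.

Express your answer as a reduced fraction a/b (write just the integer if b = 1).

To be at 0 after 8 steps: need exactly 4 steps of +1 and 4 of -1.
Number of such sequences: C(8,4) = 70
Each has probability (2/3)^4 · (1/3)^4 = 16/6561
P = 70 · 16/6561 = 1120/6561

Answer: 1120/6561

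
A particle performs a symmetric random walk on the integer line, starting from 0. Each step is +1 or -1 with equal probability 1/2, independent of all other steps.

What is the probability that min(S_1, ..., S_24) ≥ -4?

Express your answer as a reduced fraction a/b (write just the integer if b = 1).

Let f(t,s) = #length-t paths at position s with S_1..S_t all ≥ -4.
f(t,s) = f(t-1,s-1) + f(t-1,s+1) for s ≥ -4; f(t,s) = 0 for s < -4.
t=0: f(0,0)=1
t=1: f(1,-1)=1 f(1,1)=1
t=2: f(2,-2)=1 f(2,0)=2 f(2,2)=1
t=3: f(3,-3)=1 f(3,-1)=3 f(3,1)=3 f(3,3)=1
t=4: f(4,-4)=1 f(4,-2)=4 f(4,0)=6 f(4,2)=4 f(4,4)=1
t=5: f(5,-3)=5 f(5,-1)=10 f(5,1)=10 f(5,3)=5 f(5,5)=1
t=6: f(6,-4)=5 f(6,-2)=15 f(6,0)=20 f(6,2)=15 f(6,4)=6 f(6,6)=1
t=7: f(7,-3)=20 f(7,-1)=35 f(7,1)=35 f(7,3)=21 f(7,5)=7 f(7,7)=1
t=8: f(8,-4)=20 f(8,-2)=55 f(8,0)=70 f(8,2)=56 f(8,4)=28 f(8,6)=8 f(8,8)=1
t=9: f(9,-3)=75 f(9,-1)=125 f(9,1)=126 f(9,3)=84 f(9,5)=36 f(9,7)=9 f(9,9)=1
t=10: f(10,-4)=75 f(10,-2)=200 f(10,0)=251 f(10,2)=210 f(10,4)=120 f(10,6)=45 f(10,8)=10 f(10,10)=1
t=11: f(11,-3)=275 f(11,-1)=451 f(11,1)=461 f(11,3)=330 f(11,5)=165 f(11,7)=55 f(11,9)=11 f(11,11)=1
t=12: f(12,-4)=275 f(12,-2)=726 f(12,0)=912 f(12,2)=791 f(12,4)=495 f(12,6)=220 f(12,8)=66 f(12,10)=12 f(12,12)=1
t=13: f(13,-3)=1001 f(13,-1)=1638 f(13,1)=1703 f(13,3)=1286 f(13,5)=715 f(13,7)=286 f(13,9)=78 f(13,11)=13 f(13,13)=1
t=14: f(14,-4)=1001 f(14,-2)=2639 f(14,0)=3341 f(14,2)=2989 f(14,4)=2001 f(14,6)=1001 f(14,8)=364 f(14,10)=91 f(14,12)=14 f(14,14)=1
t=15: f(15,-3)=3640 f(15,-1)=5980 f(15,1)=6330 f(15,3)=4990 f(15,5)=3002 f(15,7)=1365 f(15,9)=455 f(15,11)=105 f(15,13)=15 f(15,15)=1
t=16: f(16,-4)=3640 f(16,-2)=9620 f(16,0)=12310 f(16,2)=11320 f(16,4)=7992 f(16,6)=4367 f(16,8)=1820 f(16,10)=560 f(16,12)=120 f(16,14)=16 f(16,16)=1
t=17: f(17,-3)=13260 f(17,-1)=21930 f(17,1)=23630 f(17,3)=19312 f(17,5)=12359 f(17,7)=6187 f(17,9)=2380 f(17,11)=680 f(17,13)=136 f(17,15)=17 f(17,17)=1
t=18: f(18,-4)=13260 f(18,-2)=35190 f(18,0)=45560 f(18,2)=42942 f(18,4)=31671 f(18,6)=18546 f(18,8)=8567 f(18,10)=3060 f(18,12)=816 f(18,14)=153 f(18,16)=18 f(18,18)=1
t=19: f(19,-3)=48450 f(19,-1)=80750 f(19,1)=88502 f(19,3)=74613 f(19,5)=50217 f(19,7)=27113 f(19,9)=11627 f(19,11)=3876 f(19,13)=969 f(19,15)=171 f(19,17)=19 f(19,19)=1
t=20: f(20,-4)=48450 f(20,-2)=129200 f(20,0)=169252 f(20,2)=163115 f(20,4)=124830 f(20,6)=77330 f(20,8)=38740 f(20,10)=15503 f(20,12)=4845 f(20,14)=1140 f(20,16)=190 f(20,18)=20 f(20,20)=1
t=21: f(21,-3)=177650 f(21,-1)=298452 f(21,1)=332367 f(21,3)=287945 f(21,5)=202160 f(21,7)=116070 f(21,9)=54243 f(21,11)=20348 f(21,13)=5985 f(21,15)=1330 f(21,17)=210 f(21,19)=21 f(21,21)=1
t=22: f(22,-4)=177650 f(22,-2)=476102 f(22,0)=630819 f(22,2)=620312 f(22,4)=490105 f(22,6)=318230 f(22,8)=170313 f(22,10)=74591 f(22,12)=26333 f(22,14)=7315 f(22,16)=1540 f(22,18)=231 f(22,20)=22 f(22,22)=1
t=23: f(23,-3)=653752 f(23,-1)=1106921 f(23,1)=1251131 f(23,3)=1110417 f(23,5)=808335 f(23,7)=488543 f(23,9)=244904 f(23,11)=100924 f(23,13)=33648 f(23,15)=8855 f(23,17)=1771 f(23,19)=253 f(23,21)=23 f(23,23)=1
t=24: f(24,-4)=653752 f(24,-2)=1760673 f(24,0)=2358052 f(24,2)=2361548 f(24,4)=1918752 f(24,6)=1296878 f(24,8)=733447 f(24,10)=345828 f(24,12)=134572 f(24,14)=42503 f(24,16)=10626 f(24,18)=2024 f(24,20)=276 f(24,22)=24 f(24,24)=1
Σ_s f(24,s) = 11618956
P = 11618956/16777216 = 2904739/4194304

Answer: 2904739/4194304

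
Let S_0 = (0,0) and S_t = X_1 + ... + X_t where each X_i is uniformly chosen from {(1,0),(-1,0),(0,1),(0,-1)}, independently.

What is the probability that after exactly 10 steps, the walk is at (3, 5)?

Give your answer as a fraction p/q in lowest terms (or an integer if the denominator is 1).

Answer: 525/262144

Derivation:
Let h be the number of horizontal steps (so 10-h are vertical). To end at (3,5) need (h+3)/2 right-steps and ((10-h)+5)/2 up-steps.
Sum over h with 3 ≤ h ≤ 5, h ≡ 1 (mod 2), 10-h ≡ 1 (mod 2):
h=3: C(10,3)·C(3,3)·C(7,6) = 120·1·7 = 840
h=5: C(10,5)·C(5,4)·C(5,5) = 252·5·1 = 1260
Total favorable: 2100
Total paths: 4^10 = 1048576
P = 2100/1048576 = 525/262144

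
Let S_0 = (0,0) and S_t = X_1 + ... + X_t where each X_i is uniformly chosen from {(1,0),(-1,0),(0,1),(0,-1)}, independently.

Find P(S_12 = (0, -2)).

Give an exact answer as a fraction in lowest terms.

Let h be the number of horizontal steps (so 12-h are vertical). To end at (0,-2) need (h+0)/2 right-steps and ((12-h)-2)/2 up-steps.
Sum over h with 0 ≤ h ≤ 10, h ≡ 0 (mod 2), 12-h ≡ 0 (mod 2):
h=0: C(12,0)·C(0,0)·C(12,5) = 1·1·792 = 792
h=2: C(12,2)·C(2,1)·C(10,4) = 66·2·210 = 27720
h=4: C(12,4)·C(4,2)·C(8,3) = 495·6·56 = 166320
h=6: C(12,6)·C(6,3)·C(6,2) = 924·20·15 = 277200
h=8: C(12,8)·C(8,4)·C(4,1) = 495·70·4 = 138600
h=10: C(12,10)·C(10,5)·C(2,0) = 66·252·1 = 16632
Total favorable: 627264
Total paths: 4^12 = 16777216
P = 627264/16777216 = 9801/262144

Answer: 9801/262144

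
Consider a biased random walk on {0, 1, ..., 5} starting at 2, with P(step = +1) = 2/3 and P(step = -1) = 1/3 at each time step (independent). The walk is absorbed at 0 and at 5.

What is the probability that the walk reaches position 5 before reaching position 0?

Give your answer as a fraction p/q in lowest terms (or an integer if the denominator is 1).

Biased walk: p = 2/3, q = 1/3, r = q/p = 1/2
Gambler's ruin: P(hit 5 before 0 | start at 2) = (1 - r^a)/(1 - r^N)
r^2 = 1/4; r^5 = 1/32
P = (1 - 1/4) / (1 - 1/32) = 3/4 / 31/32 = 24/31

Answer: 24/31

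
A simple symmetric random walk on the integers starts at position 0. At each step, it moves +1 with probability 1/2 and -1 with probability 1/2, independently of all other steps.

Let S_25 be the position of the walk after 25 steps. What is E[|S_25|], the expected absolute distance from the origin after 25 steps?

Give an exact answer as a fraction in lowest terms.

S_25 takes values m ≡ 1 (mod 2) with |m| ≤ 25; P(S_25=m) = C(25,(25+m)/2)/2^25.
Total paths: 2^25 = 33554432
Distribution: P(S=-25)=1/33554432, P(S=-23)=25/33554432, P(S=-21)=300/33554432, P(S=-19)=2300/33554432, P(S=-17)=12650/33554432, P(S=-15)=53130/33554432, P(S=-13)=177100/33554432, P(S=-11)=480700/33554432, P(S=-9)=1081575/33554432, P(S=-7)=2042975/33554432, P(S=-5)=3268760/33554432, P(S=-3)=4457400/33554432, P(S=-1)=5200300/33554432, P(S=1)=5200300/33554432, P(S=3)=4457400/33554432, P(S=5)=3268760/33554432, P(S=7)=2042975/33554432, P(S=9)=1081575/33554432, P(S=11)=480700/33554432, P(S=13)=177100/33554432, P(S=15)=53130/33554432, P(S=17)=12650/33554432, P(S=19)=2300/33554432, P(S=21)=300/33554432, P(S=23)=25/33554432, P(S=25)=1/33554432
E[|S_25|] = Σ_m |m|·P(S_25=m) = 135207800/33554432 = 16900975/4194304

Answer: 16900975/4194304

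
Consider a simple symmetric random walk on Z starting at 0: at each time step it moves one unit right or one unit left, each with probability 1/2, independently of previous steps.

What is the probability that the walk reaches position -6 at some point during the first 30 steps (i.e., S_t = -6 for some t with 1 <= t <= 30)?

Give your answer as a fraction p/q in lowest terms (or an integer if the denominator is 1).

Count via complement. Let g(t,s) = #length-t paths at position s with S_1..S_t all ≠ -6.
g(t,s) = g(t-1,s-1) + g(t-1,s+1) for s ≠ -6; g(t,-6) = 0.
t=0: g(0,0)=1
t=1: g(1,-1)=1 g(1,1)=1
t=2: g(2,-2)=1 g(2,0)=2 g(2,2)=1
t=3: g(3,-3)=1 g(3,-1)=3 g(3,1)=3 g(3,3)=1
t=4: g(4,-4)=1 g(4,-2)=4 g(4,0)=6 g(4,2)=4 g(4,4)=1
t=5: g(5,-5)=1 g(5,-3)=5 g(5,-1)=10 g(5,1)=10 g(5,3)=5 g(5,5)=1
t=6: g(6,-4)=6 g(6,-2)=15 g(6,0)=20 g(6,2)=15 g(6,4)=6 g(6,6)=1
t=7: g(7,-5)=6 g(7,-3)=21 g(7,-1)=35 g(7,1)=35 g(7,3)=21 g(7,5)=7 g(7,7)=1
t=8: g(8,-4)=27 g(8,-2)=56 g(8,0)=70 g(8,2)=56 g(8,4)=28 g(8,6)=8 g(8,8)=1
t=9: g(9,-5)=27 g(9,-3)=83 g(9,-1)=126 g(9,1)=126 g(9,3)=84 g(9,5)=36 g(9,7)=9 g(9,9)=1
t=10: g(10,-4)=110 g(10,-2)=209 g(10,0)=252 g(10,2)=210 g(10,4)=120 g(10,6)=45 g(10,8)=10 g(10,10)=1
t=11: g(11,-5)=110 g(11,-3)=319 g(11,-1)=461 g(11,1)=462 g(11,3)=330 g(11,5)=165 g(11,7)=55 g(11,9)=11 g(11,11)=1
t=12: g(12,-4)=429 g(12,-2)=780 g(12,0)=923 g(12,2)=792 g(12,4)=495 g(12,6)=220 g(12,8)=66 g(12,10)=12 g(12,12)=1
t=13: g(13,-5)=429 g(13,-3)=1209 g(13,-1)=1703 g(13,1)=1715 g(13,3)=1287 g(13,5)=715 g(13,7)=286 g(13,9)=78 g(13,11)=13 g(13,13)=1
t=14: g(14,-4)=1638 g(14,-2)=2912 g(14,0)=3418 g(14,2)=3002 g(14,4)=2002 g(14,6)=1001 g(14,8)=364 g(14,10)=91 g(14,12)=14 g(14,14)=1
t=15: g(15,-5)=1638 g(15,-3)=4550 g(15,-1)=6330 g(15,1)=6420 g(15,3)=5004 g(15,5)=3003 g(15,7)=1365 g(15,9)=455 g(15,11)=105 g(15,13)=15 g(15,15)=1
t=16: g(16,-4)=6188 g(16,-2)=10880 g(16,0)=12750 g(16,2)=11424 g(16,4)=8007 g(16,6)=4368 g(16,8)=1820 g(16,10)=560 g(16,12)=120 g(16,14)=16 g(16,16)=1
t=17: g(17,-5)=6188 g(17,-3)=17068 g(17,-1)=23630 g(17,1)=24174 g(17,3)=19431 g(17,5)=12375 g(17,7)=6188 g(17,9)=2380 g(17,11)=680 g(17,13)=136 g(17,15)=17 g(17,17)=1
t=18: g(18,-4)=23256 g(18,-2)=40698 g(18,0)=47804 g(18,2)=43605 g(18,4)=31806 g(18,6)=18563 g(18,8)=8568 g(18,10)=3060 g(18,12)=816 g(18,14)=153 g(18,16)=18 g(18,18)=1
t=19: g(19,-5)=23256 g(19,-3)=63954 g(19,-1)=88502 g(19,1)=91409 g(19,3)=75411 g(19,5)=50369 g(19,7)=27131 g(19,9)=11628 g(19,11)=3876 g(19,13)=969 g(19,15)=171 g(19,17)=19 g(19,19)=1
t=20: g(20,-4)=87210 g(20,-2)=152456 g(20,0)=179911 g(20,2)=166820 g(20,4)=125780 g(20,6)=77500 g(20,8)=38759 g(20,10)=15504 g(20,12)=4845 g(20,14)=1140 g(20,16)=190 g(20,18)=20 g(20,20)=1
t=21: g(21,-5)=87210 g(21,-3)=239666 g(21,-1)=332367 g(21,1)=346731 g(21,3)=292600 g(21,5)=203280 g(21,7)=116259 g(21,9)=54263 g(21,11)=20349 g(21,13)=5985 g(21,15)=1330 g(21,17)=210 g(21,19)=21 g(21,21)=1
t=22: g(22,-4)=326876 g(22,-2)=572033 g(22,0)=679098 g(22,2)=639331 g(22,4)=495880 g(22,6)=319539 g(22,8)=170522 g(22,10)=74612 g(22,12)=26334 g(22,14)=7315 g(22,16)=1540 g(22,18)=231 g(22,20)=22 g(22,22)=1
t=23: g(23,-5)=326876 g(23,-3)=898909 g(23,-1)=1251131 g(23,1)=1318429 g(23,3)=1135211 g(23,5)=815419 g(23,7)=490061 g(23,9)=245134 g(23,11)=100946 g(23,13)=33649 g(23,15)=8855 g(23,17)=1771 g(23,19)=253 g(23,21)=23 g(23,23)=1
t=24: g(24,-4)=1225785 g(24,-2)=2150040 g(24,0)=2569560 g(24,2)=2453640 g(24,4)=1950630 g(24,6)=1305480 g(24,8)=735195 g(24,10)=346080 g(24,12)=134595 g(24,14)=42504 g(24,16)=10626 g(24,18)=2024 g(24,20)=276 g(24,22)=24 g(24,24)=1
t=25: g(25,-5)=1225785 g(25,-3)=3375825 g(25,-1)=4719600 g(25,1)=5023200 g(25,3)=4404270 g(25,5)=3256110 g(25,7)=2040675 g(25,9)=1081275 g(25,11)=480675 g(25,13)=177099 g(25,15)=53130 g(25,17)=12650 g(25,19)=2300 g(25,21)=300 g(25,23)=25 g(25,25)=1
t=26: g(26,-4)=4601610 g(26,-2)=8095425 g(26,0)=9742800 g(26,2)=9427470 g(26,4)=7660380 g(26,6)=5296785 g(26,8)=3121950 g(26,10)=1561950 g(26,12)=657774 g(26,14)=230229 g(26,16)=65780 g(26,18)=14950 g(26,20)=2600 g(26,22)=325 g(26,24)=26 g(26,26)=1
t=27: g(27,-5)=4601610 g(27,-3)=12697035 g(27,-1)=17838225 g(27,1)=19170270 g(27,3)=17087850 g(27,5)=12957165 g(27,7)=8418735 g(27,9)=4683900 g(27,11)=2219724 g(27,13)=888003 g(27,15)=296009 g(27,17)=80730 g(27,19)=17550 g(27,21)=2925 g(27,23)=351 g(27,25)=27 g(27,27)=1
t=28: g(28,-4)=17298645 g(28,-2)=30535260 g(28,0)=37008495 g(28,2)=36258120 g(28,4)=30045015 g(28,6)=21375900 g(28,8)=13102635 g(28,10)=6903624 g(28,12)=3107727 g(28,14)=1184012 g(28,16)=376739 g(28,18)=98280 g(28,20)=20475 g(28,22)=3276 g(28,24)=378 g(28,26)=28 g(28,28)=1
t=29: g(29,-5)=17298645 g(29,-3)=47833905 g(29,-1)=67543755 g(29,1)=73266615 g(29,3)=66303135 g(29,5)=51420915 g(29,7)=34478535 g(29,9)=20006259 g(29,11)=10011351 g(29,13)=4291739 g(29,15)=1560751 g(29,17)=475019 g(29,19)=118755 g(29,21)=23751 g(29,23)=3654 g(29,25)=406 g(29,27)=29 g(29,29)=1
t=30: g(30,-4)=65132550 g(30,-2)=115377660 g(30,0)=140810370 g(30,2)=139569750 g(30,4)=117724050 g(30,6)=85899450 g(30,8)=54484794 g(30,10)=30017610 g(30,12)=14303090 g(30,14)=5852490 g(30,16)=2035770 g(30,18)=593774 g(30,20)=142506 g(30,22)=27405 g(30,24)=4060 g(30,26)=435 g(30,28)=30 g(30,30)=1
Paths never hitting -6: Σ_s g(30,s) = 771975795
Paths hitting -6: 2^30 - 771975795 = 301766029
P = 301766029/1073741824 = 301766029/1073741824

Answer: 301766029/1073741824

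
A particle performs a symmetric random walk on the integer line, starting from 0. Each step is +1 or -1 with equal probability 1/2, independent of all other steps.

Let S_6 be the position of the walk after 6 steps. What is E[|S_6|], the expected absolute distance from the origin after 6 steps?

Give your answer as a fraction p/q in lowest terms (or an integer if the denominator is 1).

Answer: 15/8

Derivation:
S_6 takes values m ≡ 0 (mod 2) with |m| ≤ 6; P(S_6=m) = C(6,(6+m)/2)/2^6.
Total paths: 2^6 = 64
Distribution: P(S=-6)=1/64, P(S=-4)=6/64, P(S=-2)=15/64, P(S=0)=20/64, P(S=2)=15/64, P(S=4)=6/64, P(S=6)=1/64
E[|S_6|] = Σ_m |m|·P(S_6=m) = 120/64 = 15/8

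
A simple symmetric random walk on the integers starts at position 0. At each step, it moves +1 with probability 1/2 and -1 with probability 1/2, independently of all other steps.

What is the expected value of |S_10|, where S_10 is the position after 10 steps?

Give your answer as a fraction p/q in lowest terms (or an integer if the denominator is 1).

Answer: 315/128

Derivation:
S_10 takes values m ≡ 0 (mod 2) with |m| ≤ 10; P(S_10=m) = C(10,(10+m)/2)/2^10.
Total paths: 2^10 = 1024
Distribution: P(S=-10)=1/1024, P(S=-8)=10/1024, P(S=-6)=45/1024, P(S=-4)=120/1024, P(S=-2)=210/1024, P(S=0)=252/1024, P(S=2)=210/1024, P(S=4)=120/1024, P(S=6)=45/1024, P(S=8)=10/1024, P(S=10)=1/1024
E[|S_10|] = Σ_m |m|·P(S_10=m) = 2520/1024 = 315/128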